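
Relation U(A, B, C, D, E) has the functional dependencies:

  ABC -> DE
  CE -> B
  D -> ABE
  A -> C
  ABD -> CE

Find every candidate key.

D, AB, AE

{D}⁺: D→ABE adds A, B, E; A→C adds C → {A, B, C, D, E}.
{A, B}⁺: A→C adds C; ABC→DE adds D, E → {A, B, C, D, E}. Minimal: {B}⁺ = {B}; {A}⁺ = {A, C} — none reach the full schema.
{A, E}⁺: A→C adds C; CE→B adds B; ABC→DE adds D → {A, B, C, D, E}. Minimal: {E}⁺ = {E}; {A}⁺ = {A, C} — none reach the full schema.
Any other superkey contains one of these as a subset, so there are no further candidate keys.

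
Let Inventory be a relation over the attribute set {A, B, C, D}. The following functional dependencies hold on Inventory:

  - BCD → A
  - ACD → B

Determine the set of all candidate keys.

{A, C, D}, {B, C, D}

Attributes C, D never appear on any right-hand side, so every candidate key must contain {C, D}.
{C, D}⁺ = {C, D}, which is not all of the schema, so we must add further attributes.
{A, C, D}⁺: ACD→B adds B → {A, B, C, D}.
{B, C, D}⁺: BCD→A adds A → {A, B, C, D}.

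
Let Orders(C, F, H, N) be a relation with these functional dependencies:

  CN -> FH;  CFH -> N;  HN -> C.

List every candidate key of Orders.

(C, N), (H, N), (C, F, H)

{C, N}⁺: CN→FH adds F, H → {C, F, H, N}.
{H, N}⁺: HN→C adds C; CN→FH adds F → {C, F, H, N}.
{C, F, H}⁺: CFH→N adds N → {C, F, H, N}.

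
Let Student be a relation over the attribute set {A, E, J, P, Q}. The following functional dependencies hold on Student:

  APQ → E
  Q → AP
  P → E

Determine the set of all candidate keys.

(J, Q)

{J, Q}⁺: Q→AP adds A, P; P→E adds E → {A, E, J, P, Q}.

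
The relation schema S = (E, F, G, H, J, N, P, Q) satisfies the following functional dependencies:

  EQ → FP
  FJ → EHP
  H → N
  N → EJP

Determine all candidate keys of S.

Attributes G, Q never appear on any right-hand side, so every candidate key must contain {G, Q}.
{G, Q}⁺ = {G, Q}, which is not all of the schema, so we must add further attributes.
{G, H, Q}⁺: H→N adds N; N→EJP adds E, J, P; EQ→FP adds F → {E, F, G, H, J, N, P, Q}. Minimal: {H, Q}⁺ = {E, F, H, J, N, P, Q}; {G, Q}⁺ = {G, Q}; {G, H}⁺ = {E, G, H, J, N, P} — none reach the full schema.
{G, N, Q}⁺: N→EJP adds E, J, P; EQ→FP adds F; FJ→EHP adds H → {E, F, G, H, J, N, P, Q}. Minimal: {N, Q}⁺ = {E, F, H, J, N, P, Q}; {G, Q}⁺ = {G, Q}; {G, N}⁺ = {E, G, J, N, P} — none reach the full schema.
{E, G, J, Q}⁺: EQ→FP adds F, P; FJ→EHP adds H; H→N adds N → {E, F, G, H, J, N, P, Q}. Minimal: {G, J, Q}⁺ = {G, J, Q}; {E, J, Q}⁺ = {E, F, H, J, N, P, Q}; {E, G, Q}⁺ = {E, F, G, P, Q}; … — none reach the full schema.
{F, G, J, Q}⁺: FJ→EHP adds E, H, P; H→N adds N → {E, F, G, H, J, N, P, Q}. Minimal: {G, J, Q}⁺ = {G, J, Q}; {F, J, Q}⁺ = {E, F, H, J, N, P, Q}; {F, G, Q}⁺ = {F, G, Q}; … — none reach the full schema.

{G, H, Q}, {G, N, Q}, {E, G, J, Q}, {F, G, J, Q}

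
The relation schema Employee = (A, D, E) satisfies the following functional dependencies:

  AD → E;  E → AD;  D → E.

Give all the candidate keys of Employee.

{D}, {E}

{D}⁺: D→E adds E; E→AD adds A → {A, D, E}.
{E}⁺: E→AD adds A, D → {A, D, E}.
Any other superkey contains one of these as a subset, so there are no further candidate keys.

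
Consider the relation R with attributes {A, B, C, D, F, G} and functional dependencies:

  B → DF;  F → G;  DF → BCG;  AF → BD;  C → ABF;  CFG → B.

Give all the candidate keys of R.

B, C, AF, DF

{B}⁺: B→DF adds D, F; F→G adds G; DF→BCG adds C; C→ABF adds A → {A, B, C, D, F, G}.
{C}⁺: C→ABF adds A, B, F; B→DF adds D; F→G adds G → {A, B, C, D, F, G}.
{A, F}⁺: F→G adds G; AF→BD adds B, D; DF→BCG adds C → {A, B, C, D, F, G}. Minimal: {F}⁺ = {F, G}; {A}⁺ = {A} — none reach the full schema.
{D, F}⁺: F→G adds G; DF→BCG adds B, C; C→ABF adds A → {A, B, C, D, F, G}. Minimal: {F}⁺ = {F, G}; {D}⁺ = {D} — none reach the full schema.
Any other superkey contains one of these as a subset, so there are no further candidate keys.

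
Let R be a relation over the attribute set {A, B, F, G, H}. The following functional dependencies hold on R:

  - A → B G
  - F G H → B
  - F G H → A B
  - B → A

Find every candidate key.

(A, F, H); (B, F, H); (F, G, H)

Attributes F, H never appear on any right-hand side, so every candidate key must contain {F, H}.
{F, H}⁺ = {F, H}, which is not all of the schema, so we must add further attributes.
{A, F, H}⁺: A→BG adds B, G → {A, B, F, G, H}. Minimal: {F, H}⁺ = {F, H}; {A, H}⁺ = {A, B, G, H}; {A, F}⁺ = {A, B, F, G} — none reach the full schema.
{B, F, H}⁺: B→A adds A; A→BG adds G → {A, B, F, G, H}. Minimal: {F, H}⁺ = {F, H}; {B, H}⁺ = {A, B, G, H}; {B, F}⁺ = {A, B, F, G} — none reach the full schema.
{F, G, H}⁺: FGH→B adds B; FGH→AB adds A → {A, B, F, G, H}. Minimal: {G, H}⁺ = {G, H}; {F, H}⁺ = {F, H}; {F, G}⁺ = {F, G} — none reach the full schema.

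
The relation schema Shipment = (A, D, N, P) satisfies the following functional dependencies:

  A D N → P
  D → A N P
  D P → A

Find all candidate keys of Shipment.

Attribute D never appears on the right-hand side of any dependency, so D must belong to every candidate key.
{D}⁺ = {A, D, N, P}, which is all of the schema, so {D} is the only candidate key.

D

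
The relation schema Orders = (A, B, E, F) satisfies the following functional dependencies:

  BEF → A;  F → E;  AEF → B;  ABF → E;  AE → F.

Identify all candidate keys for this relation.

{A, E}⁺: AE→F adds F; AEF→B adds B → {A, B, E, F}. Minimal: {E}⁺ = {E}; {A}⁺ = {A} — none reach the full schema.
{A, F}⁺: F→E adds E; AEF→B adds B → {A, B, E, F}. Minimal: {F}⁺ = {E, F}; {A}⁺ = {A} — none reach the full schema.
{B, F}⁺: F→E adds E; BEF→A adds A → {A, B, E, F}. Minimal: {F}⁺ = {E, F}; {B}⁺ = {B} — none reach the full schema.

AE, AF, BF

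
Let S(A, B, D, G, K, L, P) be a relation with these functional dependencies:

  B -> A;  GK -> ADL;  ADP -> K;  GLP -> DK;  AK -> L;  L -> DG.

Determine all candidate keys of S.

Attributes B, P never appear on any right-hand side, so every candidate key must contain {B, P}.
{B, P}⁺ = {A, B, P}, which is not all of the schema, so we must add further attributes.
{B, D, P}⁺: B→A adds A; ADP→K adds K; AK→L adds L; L→DG adds G → {A, B, D, G, K, L, P}.
{B, K, P}⁺: B→A adds A; AK→L adds L; L→DG adds D, G → {A, B, D, G, K, L, P}.
{B, L, P}⁺: B→A adds A; L→DG adds D, G; ADP→K adds K → {A, B, D, G, K, L, P}.

{B, D, P}; {B, K, P}; {B, L, P}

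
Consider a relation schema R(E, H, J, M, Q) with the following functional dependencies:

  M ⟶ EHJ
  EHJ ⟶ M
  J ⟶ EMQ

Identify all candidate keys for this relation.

{J}⁺: J→EMQ adds E, M, Q; M→EHJ adds H → {E, H, J, M, Q}.
{M}⁺: M→EHJ adds E, H, J; J→EMQ adds Q → {E, H, J, M, Q}.

J; M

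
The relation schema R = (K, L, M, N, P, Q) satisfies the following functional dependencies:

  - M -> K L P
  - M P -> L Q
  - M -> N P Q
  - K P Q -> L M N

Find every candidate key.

{M}⁺: M→KLP adds K, L, P; MP→LQ adds Q; M→NPQ adds N → {K, L, M, N, P, Q}.
{K, P, Q}⁺: KPQ→LMN adds L, M, N → {K, L, M, N, P, Q}. Minimal: {P, Q}⁺ = {P, Q}; {K, Q}⁺ = {K, Q}; {K, P}⁺ = {K, P} — none reach the full schema.
Any other superkey contains one of these as a subset, so there are no further candidate keys.

{M}; {K, P, Q}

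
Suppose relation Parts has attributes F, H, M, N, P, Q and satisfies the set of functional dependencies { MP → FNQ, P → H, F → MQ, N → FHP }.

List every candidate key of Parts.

{N}, {F, P}, {M, P}

{N}⁺: N→FHP adds F, H, P; F→MQ adds M, Q → {F, H, M, N, P, Q}.
{F, P}⁺: P→H adds H; F→MQ adds M, Q; MP→FNQ adds N → {F, H, M, N, P, Q}.
{M, P}⁺: MP→FNQ adds F, N, Q; P→H adds H → {F, H, M, N, P, Q}.
Any other superkey contains one of these as a subset, so there are no further candidate keys.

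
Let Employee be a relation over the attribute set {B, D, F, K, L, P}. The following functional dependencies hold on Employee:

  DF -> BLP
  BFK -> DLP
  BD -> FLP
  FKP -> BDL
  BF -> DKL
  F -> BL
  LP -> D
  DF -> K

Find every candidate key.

{F}, {B, D}, {B, L, P}

{F}⁺: F→BL adds B, L; BF→DKL adds D, K; DF→BLP adds P → {B, D, F, K, L, P}.
{B, D}⁺: BD→FLP adds F, L, P; BF→DKL adds K → {B, D, F, K, L, P}.
{B, L, P}⁺: LP→D adds D; BD→FLP adds F; BF→DKL adds K → {B, D, F, K, L, P}.
Any other superkey contains one of these as a subset, so there are no further candidate keys.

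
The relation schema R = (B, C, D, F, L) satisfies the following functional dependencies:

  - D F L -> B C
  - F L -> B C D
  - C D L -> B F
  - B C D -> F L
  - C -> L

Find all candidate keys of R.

{C, D}⁺: C→L adds L; CDL→BF adds B, F → {B, C, D, F, L}. Minimal: {D}⁺ = {D}; {C}⁺ = {C, L} — none reach the full schema.
{C, F}⁺: C→L adds L; FL→BCD adds B, D → {B, C, D, F, L}. Minimal: {F}⁺ = {F}; {C}⁺ = {C, L} — none reach the full schema.
{F, L}⁺: FL→BCD adds B, C, D → {B, C, D, F, L}. Minimal: {L}⁺ = {L}; {F}⁺ = {F} — none reach the full schema.

CD; CF; FL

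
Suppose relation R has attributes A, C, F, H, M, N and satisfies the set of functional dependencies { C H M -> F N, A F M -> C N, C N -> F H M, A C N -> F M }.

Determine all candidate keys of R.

{A, C, N}, {A, F, M}, {A, C, H, M}

Attribute A never appears on the right-hand side of any dependency, so A must belong to every candidate key.
{A}⁺ = {A}, which is not all of the schema, so we must add further attributes.
{A, C, N}⁺: CN→FHM adds F, H, M → {A, C, F, H, M, N}. Minimal: {C, N}⁺ = {C, F, H, M, N}; {A, N}⁺ = {A, N}; {A, C}⁺ = {A, C} — none reach the full schema.
{A, F, M}⁺: AFM→CN adds C, N; CN→FHM adds H → {A, C, F, H, M, N}. Minimal: {F, M}⁺ = {F, M}; {A, M}⁺ = {A, M}; {A, F}⁺ = {A, F} — none reach the full schema.
{A, C, H, M}⁺: CHM→FN adds F, N → {A, C, F, H, M, N}. Minimal: {C, H, M}⁺ = {C, F, H, M, N}; {A, H, M}⁺ = {A, H, M}; {A, C, M}⁺ = {A, C, M}; … — none reach the full schema.
Any other superkey contains one of these as a subset, so there are no further candidate keys.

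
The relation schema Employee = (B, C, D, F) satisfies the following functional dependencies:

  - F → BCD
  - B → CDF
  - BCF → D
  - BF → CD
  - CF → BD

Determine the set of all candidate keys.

(B), (F)

{B}⁺: B→CDF adds C, D, F → {B, C, D, F}.
{F}⁺: F→BCD adds B, C, D → {B, C, D, F}.
Any other superkey contains one of these as a subset, so there are no further candidate keys.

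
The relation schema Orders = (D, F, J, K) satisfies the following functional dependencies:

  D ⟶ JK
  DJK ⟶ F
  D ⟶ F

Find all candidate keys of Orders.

Attribute D never appears on the right-hand side of any dependency, so D must belong to every candidate key.
{D}⁺ = {D, F, J, K}, which is all of the schema, so {D} is the only candidate key.

D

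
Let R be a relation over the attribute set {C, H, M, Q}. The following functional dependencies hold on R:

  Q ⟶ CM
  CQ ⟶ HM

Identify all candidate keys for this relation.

{Q}

Attribute Q never appears on the right-hand side of any dependency, so Q must belong to every candidate key.
{Q}⁺ = {C, H, M, Q}, which is all of the schema, so {Q} is the only candidate key.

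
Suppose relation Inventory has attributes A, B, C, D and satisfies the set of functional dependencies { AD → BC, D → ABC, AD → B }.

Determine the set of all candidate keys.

Attribute D never appears on the right-hand side of any dependency, so D must belong to every candidate key.
{D}⁺ = {A, B, C, D}, which is all of the schema, so {D} is the only candidate key.

(D)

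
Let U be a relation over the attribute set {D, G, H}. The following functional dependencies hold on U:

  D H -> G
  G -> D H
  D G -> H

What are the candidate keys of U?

{G}; {D, H}

{G}⁺: G→DH adds D, H → {D, G, H}.
{D, H}⁺: DH→G adds G → {D, G, H}. Minimal: {H}⁺ = {H}; {D}⁺ = {D} — none reach the full schema.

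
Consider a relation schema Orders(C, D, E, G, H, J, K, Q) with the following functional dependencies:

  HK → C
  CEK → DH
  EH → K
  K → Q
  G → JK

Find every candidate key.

Attributes E, G never appear on any right-hand side, so every candidate key must contain {E, G}.
{E, G}⁺ = {E, G, J, K, Q}, which is not all of the schema, so we must add further attributes.
{C, E, G}⁺: G→JK adds J, K; CEK→DH adds D, H; K→Q adds Q → {C, D, E, G, H, J, K, Q}. Minimal: {E, G}⁺ = {E, G, J, K, Q}; {C, G}⁺ = {C, G, J, K, Q}; {C, E}⁺ = {C, E} — none reach the full schema.
{E, G, H}⁺: EH→K adds K; K→Q adds Q; G→JK adds J; HK→C adds C; CEK→DH adds D → {C, D, E, G, H, J, K, Q}. Minimal: {G, H}⁺ = {C, G, H, J, K, Q}; {E, H}⁺ = {C, D, E, H, K, Q}; {E, G}⁺ = {E, G, J, K, Q} — none reach the full schema.
Any other superkey contains one of these as a subset, so there are no further candidate keys.

(C, E, G), (E, G, H)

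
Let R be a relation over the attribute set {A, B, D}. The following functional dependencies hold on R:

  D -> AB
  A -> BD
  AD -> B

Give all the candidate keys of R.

(A), (D)

{A}⁺: A→BD adds B, D → {A, B, D}.
{D}⁺: D→AB adds A, B → {A, B, D}.
Any other superkey contains one of these as a subset, so there are no further candidate keys.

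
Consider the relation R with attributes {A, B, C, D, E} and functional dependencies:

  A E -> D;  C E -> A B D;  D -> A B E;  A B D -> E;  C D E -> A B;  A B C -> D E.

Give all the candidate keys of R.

{C, D}; {C, E}; {A, B, C}

Attribute C never appears on the right-hand side of any dependency, so C must belong to every candidate key.
{C}⁺ = {C}, which is not all of the schema, so we must add further attributes.
{C, D}⁺: D→ABE adds A, B, E → {A, B, C, D, E}. Minimal: {D}⁺ = {A, B, D, E}; {C}⁺ = {C} — none reach the full schema.
{C, E}⁺: CE→ABD adds A, B, D → {A, B, C, D, E}. Minimal: {E}⁺ = {E}; {C}⁺ = {C} — none reach the full schema.
{A, B, C}⁺: ABC→DE adds D, E → {A, B, C, D, E}. Minimal: {B, C}⁺ = {B, C}; {A, C}⁺ = {A, C}; {A, B}⁺ = {A, B} — none reach the full schema.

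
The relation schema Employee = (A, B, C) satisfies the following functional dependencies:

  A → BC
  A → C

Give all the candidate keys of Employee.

{A}

Attribute A never appears on the right-hand side of any dependency, so A must belong to every candidate key.
{A}⁺ = {A, B, C}, which is all of the schema, so {A} is the only candidate key.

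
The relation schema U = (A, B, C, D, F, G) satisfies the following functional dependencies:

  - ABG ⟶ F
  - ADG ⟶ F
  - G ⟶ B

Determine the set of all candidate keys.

{A, C, D, G}

Attributes A, C, D, G never appear on any right-hand side, so every candidate key must contain {A, C, D, G}.
{A, C, D, G}⁺ = {A, B, C, D, F, G}, which is all of the schema, so {A, C, D, G} is the only candidate key.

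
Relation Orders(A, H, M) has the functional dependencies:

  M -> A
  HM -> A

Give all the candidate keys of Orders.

{H, M}

{H, M}⁺: M→A adds A → {A, H, M}.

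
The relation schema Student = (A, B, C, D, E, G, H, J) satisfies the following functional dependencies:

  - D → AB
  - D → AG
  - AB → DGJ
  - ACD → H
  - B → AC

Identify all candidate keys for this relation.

Attribute E never appears on the right-hand side of any dependency, so E must belong to every candidate key.
{E}⁺ = {E}, which is not all of the schema, so we must add further attributes.
{B, E}⁺: B→AC adds A, C; AB→DGJ adds D, G, J; ACD→H adds H → {A, B, C, D, E, G, H, J}. Minimal: {E}⁺ = {E}; {B}⁺ = {A, B, C, D, G, H, J} — none reach the full schema.
{D, E}⁺: D→AB adds A, B; D→AG adds G; AB→DGJ adds J; B→AC adds C; ACD→H adds H → {A, B, C, D, E, G, H, J}. Minimal: {E}⁺ = {E}; {D}⁺ = {A, B, C, D, G, H, J} — none reach the full schema.

{B, E}, {D, E}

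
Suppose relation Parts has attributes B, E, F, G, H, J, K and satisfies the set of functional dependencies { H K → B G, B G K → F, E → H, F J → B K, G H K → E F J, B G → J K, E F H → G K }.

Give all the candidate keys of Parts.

{E, F}⁺: E→H adds H; EFH→GK adds G, K; HK→BG adds B; GHK→EFJ adds J → {B, E, F, G, H, J, K}. Minimal: {F}⁺ = {F}; {E}⁺ = {E, H} — none reach the full schema.
{E, K}⁺: E→H adds H; HK→BG adds B, G; BGK→F adds F; GHK→EFJ adds J → {B, E, F, G, H, J, K}. Minimal: {K}⁺ = {K}; {E}⁺ = {E, H} — none reach the full schema.
{H, K}⁺: HK→BG adds B, G; BGK→F adds F; GHK→EFJ adds E, J → {B, E, F, G, H, J, K}. Minimal: {K}⁺ = {K}; {H}⁺ = {H} — none reach the full schema.
{B, E, G}⁺: E→H adds H; BG→JK adds J, K; BGK→F adds F → {B, E, F, G, H, J, K}. Minimal: {E, G}⁺ = {E, G, H}; {B, G}⁺ = {B, F, G, J, K}; {B, E}⁺ = {B, E, H} — none reach the full schema.
{B, G, H}⁺: BG→JK adds J, K; BGK→F adds F; GHK→EFJ adds E → {B, E, F, G, H, J, K}. Minimal: {G, H}⁺ = {G, H}; {B, H}⁺ = {B, H}; {B, G}⁺ = {B, F, G, J, K} — none reach the full schema.
{F, H, J}⁺: FJ→BK adds B, K; HK→BG adds G; GHK→EFJ adds E → {B, E, F, G, H, J, K}. Minimal: {H, J}⁺ = {H, J}; {F, J}⁺ = {B, F, J, K}; {F, H}⁺ = {F, H} — none reach the full schema.

(E, F); (E, K); (H, K); (B, E, G); (B, G, H); (F, H, J)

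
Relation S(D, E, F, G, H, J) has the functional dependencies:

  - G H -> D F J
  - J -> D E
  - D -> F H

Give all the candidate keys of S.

DG, GH, GJ

{D, G}⁺: D→FH adds F, H; GH→DFJ adds J; J→DE adds E → {D, E, F, G, H, J}. Minimal: {G}⁺ = {G}; {D}⁺ = {D, F, H} — none reach the full schema.
{G, H}⁺: GH→DFJ adds D, F, J; J→DE adds E → {D, E, F, G, H, J}. Minimal: {H}⁺ = {H}; {G}⁺ = {G} — none reach the full schema.
{G, J}⁺: J→DE adds D, E; D→FH adds F, H → {D, E, F, G, H, J}. Minimal: {J}⁺ = {D, E, F, H, J}; {G}⁺ = {G} — none reach the full schema.
Any other superkey contains one of these as a subset, so there are no further candidate keys.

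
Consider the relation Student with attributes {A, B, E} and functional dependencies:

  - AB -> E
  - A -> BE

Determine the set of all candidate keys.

(A)

Attribute A never appears on the right-hand side of any dependency, so A must belong to every candidate key.
{A}⁺ = {A, B, E}, which is all of the schema, so {A} is the only candidate key.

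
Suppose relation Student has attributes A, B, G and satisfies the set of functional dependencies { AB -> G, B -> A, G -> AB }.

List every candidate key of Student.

B; G

{B}⁺: B→A adds A; AB→G adds G → {A, B, G}.
{G}⁺: G→AB adds A, B → {A, B, G}.
Any other superkey contains one of these as a subset, so there are no further candidate keys.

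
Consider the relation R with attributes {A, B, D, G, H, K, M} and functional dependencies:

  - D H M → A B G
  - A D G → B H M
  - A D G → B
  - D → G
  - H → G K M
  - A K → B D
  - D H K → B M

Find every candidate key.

{A, D}⁺: D→G adds G; ADG→BHM adds B, H, M; H→GKM adds K → {A, B, D, G, H, K, M}.
{A, H}⁺: H→GKM adds G, K, M; AK→BD adds B, D → {A, B, D, G, H, K, M}.
{A, K}⁺: AK→BD adds B, D; D→G adds G; ADG→BHM adds H, M → {A, B, D, G, H, K, M}.
{D, H}⁺: D→G adds G; H→GKM adds K, M; DHK→BM adds B; DHM→ABG adds A → {A, B, D, G, H, K, M}.

{A, D}, {A, H}, {A, K}, {D, H}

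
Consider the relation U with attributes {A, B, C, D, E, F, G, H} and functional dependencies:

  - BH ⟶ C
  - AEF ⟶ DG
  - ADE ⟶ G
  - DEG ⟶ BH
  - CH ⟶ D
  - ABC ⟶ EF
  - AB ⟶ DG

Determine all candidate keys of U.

{A, B, C}; {A, B, E}; {A, B, H}; {A, D, E}; {A, E, F}; {A, C, E, H}

Attribute A never appears on the right-hand side of any dependency, so A must belong to every candidate key.
{A}⁺ = {A}, which is not all of the schema, so we must add further attributes.
{A, B, C}⁺: ABC→EF adds E, F; AB→DG adds D, G; DEG→BH adds H → {A, B, C, D, E, F, G, H}. Minimal: {B, C}⁺ = {B, C}; {A, C}⁺ = {A, C}; {A, B}⁺ = {A, B, D, G} — none reach the full schema.
{A, B, E}⁺: AB→DG adds D, G; DEG→BH adds H; BH→C adds C; ABC→EF adds F → {A, B, C, D, E, F, G, H}. Minimal: {B, E}⁺ = {B, E}; {A, E}⁺ = {A, E}; {A, B}⁺ = {A, B, D, G} — none reach the full schema.
{A, B, H}⁺: BH→C adds C; CH→D adds D; ABC→EF adds E, F; AB→DG adds G → {A, B, C, D, E, F, G, H}. Minimal: {B, H}⁺ = {B, C, D, H}; {A, H}⁺ = {A, H}; {A, B}⁺ = {A, B, D, G} — none reach the full schema.
{A, D, E}⁺: ADE→G adds G; DEG→BH adds B, H; BH→C adds C; ABC→EF adds F → {A, B, C, D, E, F, G, H}. Minimal: {D, E}⁺ = {D, E}; {A, E}⁺ = {A, E}; {A, D}⁺ = {A, D} — none reach the full schema.
{A, E, F}⁺: AEF→DG adds D, G; DEG→BH adds B, H; BH→C adds C → {A, B, C, D, E, F, G, H}. Minimal: {E, F}⁺ = {E, F}; {A, F}⁺ = {A, F}; {A, E}⁺ = {A, E} — none reach the full schema.
{A, C, E, H}⁺: CH→D adds D; ADE→G adds G; DEG→BH adds B; ABC→EF adds F → {A, B, C, D, E, F, G, H}. Minimal: {C, E, H}⁺ = {C, D, E, H}; {A, E, H}⁺ = {A, E, H}; {A, C, H}⁺ = {A, C, D, H}; … — none reach the full schema.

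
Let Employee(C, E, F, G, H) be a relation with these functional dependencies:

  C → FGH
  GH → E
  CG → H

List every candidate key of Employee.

Attribute C never appears on the right-hand side of any dependency, so C must belong to every candidate key.
{C}⁺ = {C, E, F, G, H}, which is all of the schema, so {C} is the only candidate key.

C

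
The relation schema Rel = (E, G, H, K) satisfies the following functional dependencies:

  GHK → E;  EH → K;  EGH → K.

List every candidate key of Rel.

Attributes G, H never appear on any right-hand side, so every candidate key must contain {G, H}.
{G, H}⁺ = {G, H}, which is not all of the schema, so we must add further attributes.
{E, G, H}⁺: EH→K adds K → {E, G, H, K}. Minimal: {G, H}⁺ = {G, H}; {E, H}⁺ = {E, H, K}; {E, G}⁺ = {E, G} — none reach the full schema.
{G, H, K}⁺: GHK→E adds E → {E, G, H, K}. Minimal: {H, K}⁺ = {H, K}; {G, K}⁺ = {G, K}; {G, H}⁺ = {G, H} — none reach the full schema.

EGH, GHK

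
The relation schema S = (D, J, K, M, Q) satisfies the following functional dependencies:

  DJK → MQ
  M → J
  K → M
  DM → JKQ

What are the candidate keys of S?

Attribute D never appears on the right-hand side of any dependency, so D must belong to every candidate key.
{D}⁺ = {D}, which is not all of the schema, so we must add further attributes.
{D, K}⁺: K→M adds M; DM→JKQ adds J, Q → {D, J, K, M, Q}.
{D, M}⁺: M→J adds J; DM→JKQ adds K, Q → {D, J, K, M, Q}.
Any other superkey contains one of these as a subset, so there are no further candidate keys.

{D, K}, {D, M}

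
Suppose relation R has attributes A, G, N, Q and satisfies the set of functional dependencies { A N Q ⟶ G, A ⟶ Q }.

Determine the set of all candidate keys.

{A, N}⁺: A→Q adds Q; ANQ→G adds G → {A, G, N, Q}.

AN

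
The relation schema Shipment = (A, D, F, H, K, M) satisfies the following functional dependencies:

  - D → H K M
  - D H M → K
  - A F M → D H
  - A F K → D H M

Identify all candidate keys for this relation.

(A, D, F); (A, F, K); (A, F, M)

Attributes A, F never appear on any right-hand side, so every candidate key must contain {A, F}.
{A, F}⁺ = {A, F}, which is not all of the schema, so we must add further attributes.
{A, D, F}⁺: D→HKM adds H, K, M → {A, D, F, H, K, M}. Minimal: {D, F}⁺ = {D, F, H, K, M}; {A, F}⁺ = {A, F}; {A, D}⁺ = {A, D, H, K, M} — none reach the full schema.
{A, F, K}⁺: AFK→DHM adds D, H, M → {A, D, F, H, K, M}. Minimal: {F, K}⁺ = {F, K}; {A, K}⁺ = {A, K}; {A, F}⁺ = {A, F} — none reach the full schema.
{A, F, M}⁺: AFM→DH adds D, H; D→HKM adds K → {A, D, F, H, K, M}. Minimal: {F, M}⁺ = {F, M}; {A, M}⁺ = {A, M}; {A, F}⁺ = {A, F} — none reach the full schema.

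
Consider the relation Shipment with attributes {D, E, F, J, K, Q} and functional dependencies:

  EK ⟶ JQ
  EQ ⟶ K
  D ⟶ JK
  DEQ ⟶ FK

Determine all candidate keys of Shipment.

{D, E}

Attributes D, E never appear on any right-hand side, so every candidate key must contain {D, E}.
{D, E}⁺ = {D, E, F, J, K, Q}, which is all of the schema, so {D, E} is the only candidate key.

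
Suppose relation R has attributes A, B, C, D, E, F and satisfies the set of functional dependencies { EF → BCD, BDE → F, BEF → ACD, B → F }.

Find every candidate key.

Attribute E never appears on the right-hand side of any dependency, so E must belong to every candidate key.
{E}⁺ = {E}, which is not all of the schema, so we must add further attributes.
{B, E}⁺: B→F adds F; EF→BCD adds C, D; BEF→ACD adds A → {A, B, C, D, E, F}.
{E, F}⁺: EF→BCD adds B, C, D; BEF→ACD adds A → {A, B, C, D, E, F}.

{B, E}; {E, F}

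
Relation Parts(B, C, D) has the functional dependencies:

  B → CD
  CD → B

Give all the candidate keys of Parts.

{B}, {C, D}

{B}⁺: B→CD adds C, D → {B, C, D}.
{C, D}⁺: CD→B adds B → {B, C, D}. Minimal: {D}⁺ = {D}; {C}⁺ = {C} — none reach the full schema.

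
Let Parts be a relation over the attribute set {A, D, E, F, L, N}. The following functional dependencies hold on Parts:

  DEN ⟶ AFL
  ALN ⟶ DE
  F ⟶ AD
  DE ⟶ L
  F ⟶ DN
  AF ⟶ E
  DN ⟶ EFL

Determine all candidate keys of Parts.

{F}, {D, N}, {A, L, N}

{F}⁺: F→AD adds A, D; F→DN adds N; AF→E adds E; DN→EFL adds L → {A, D, E, F, L, N}.
{D, N}⁺: DN→EFL adds E, F, L; DEN→AFL adds A → {A, D, E, F, L, N}. Minimal: {N}⁺ = {N}; {D}⁺ = {D} — none reach the full schema.
{A, L, N}⁺: ALN→DE adds D, E; DN→EFL adds F → {A, D, E, F, L, N}. Minimal: {L, N}⁺ = {L, N}; {A, N}⁺ = {A, N}; {A, L}⁺ = {A, L} — none reach the full schema.
Any other superkey contains one of these as a subset, so there are no further candidate keys.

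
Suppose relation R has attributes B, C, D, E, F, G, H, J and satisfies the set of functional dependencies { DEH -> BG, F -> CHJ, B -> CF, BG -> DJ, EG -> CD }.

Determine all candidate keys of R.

{B, D, E}, {B, E, G}, {D, E, F}, {D, E, H}, {E, F, G}, {E, G, H}

Attribute E never appears on the right-hand side of any dependency, so E must belong to every candidate key.
{E}⁺ = {E}, which is not all of the schema, so we must add further attributes.
{B, D, E}⁺: B→CF adds C, F; F→CHJ adds H, J; DEH→BG adds G → {B, C, D, E, F, G, H, J}. Minimal: {D, E}⁺ = {D, E}; {B, E}⁺ = {B, C, E, F, H, J}; {B, D}⁺ = {B, C, D, F, H, J} — none reach the full schema.
{B, E, G}⁺: B→CF adds C, F; BG→DJ adds D, J; F→CHJ adds H → {B, C, D, E, F, G, H, J}. Minimal: {E, G}⁺ = {C, D, E, G}; {B, G}⁺ = {B, C, D, F, G, H, J}; {B, E}⁺ = {B, C, E, F, H, J} — none reach the full schema.
{D, E, F}⁺: F→CHJ adds C, H, J; DEH→BG adds B, G → {B, C, D, E, F, G, H, J}. Minimal: {E, F}⁺ = {C, E, F, H, J}; {D, F}⁺ = {C, D, F, H, J}; {D, E}⁺ = {D, E} — none reach the full schema.
{D, E, H}⁺: DEH→BG adds B, G; B→CF adds C, F; BG→DJ adds J → {B, C, D, E, F, G, H, J}. Minimal: {E, H}⁺ = {E, H}; {D, H}⁺ = {D, H}; {D, E}⁺ = {D, E} — none reach the full schema.
{E, F, G}⁺: F→CHJ adds C, H, J; EG→CD adds D; DEH→BG adds B → {B, C, D, E, F, G, H, J}. Minimal: {F, G}⁺ = {C, F, G, H, J}; {E, G}⁺ = {C, D, E, G}; {E, F}⁺ = {C, E, F, H, J} — none reach the full schema.
{E, G, H}⁺: EG→CD adds C, D; DEH→BG adds B; B→CF adds F; BG→DJ adds J → {B, C, D, E, F, G, H, J}. Minimal: {G, H}⁺ = {G, H}; {E, H}⁺ = {E, H}; {E, G}⁺ = {C, D, E, G} — none reach the full schema.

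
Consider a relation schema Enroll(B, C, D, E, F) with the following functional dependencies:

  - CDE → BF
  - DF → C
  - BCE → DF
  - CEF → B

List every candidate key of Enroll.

Attribute E never appears on the right-hand side of any dependency, so E must belong to every candidate key.
{E}⁺ = {E}, which is not all of the schema, so we must add further attributes.
{B, C, E}⁺: BCE→DF adds D, F → {B, C, D, E, F}. Minimal: {C, E}⁺ = {C, E}; {B, E}⁺ = {B, E}; {B, C}⁺ = {B, C} — none reach the full schema.
{C, D, E}⁺: CDE→BF adds B, F → {B, C, D, E, F}. Minimal: {D, E}⁺ = {D, E}; {C, E}⁺ = {C, E}; {C, D}⁺ = {C, D} — none reach the full schema.
{C, E, F}⁺: CEF→B adds B; BCE→DF adds D → {B, C, D, E, F}. Minimal: {E, F}⁺ = {E, F}; {C, F}⁺ = {C, F}; {C, E}⁺ = {C, E} — none reach the full schema.
{D, E, F}⁺: DF→C adds C; CEF→B adds B → {B, C, D, E, F}. Minimal: {E, F}⁺ = {E, F}; {D, F}⁺ = {C, D, F}; {D, E}⁺ = {D, E} — none reach the full schema.

{B, C, E}, {C, D, E}, {C, E, F}, {D, E, F}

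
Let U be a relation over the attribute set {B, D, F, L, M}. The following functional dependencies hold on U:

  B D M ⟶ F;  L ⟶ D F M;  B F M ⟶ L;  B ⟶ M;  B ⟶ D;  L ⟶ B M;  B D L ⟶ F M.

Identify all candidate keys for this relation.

{B}, {L}

{B}⁺: B→M adds M; B→D adds D; BDM→F adds F; BFM→L adds L → {B, D, F, L, M}.
{L}⁺: L→DFM adds D, F, M; L→BM adds B → {B, D, F, L, M}.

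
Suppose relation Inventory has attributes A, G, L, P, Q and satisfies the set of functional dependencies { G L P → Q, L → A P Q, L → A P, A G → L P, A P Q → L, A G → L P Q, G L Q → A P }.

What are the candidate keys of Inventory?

Attribute G never appears on the right-hand side of any dependency, so G must belong to every candidate key.
{G}⁺ = {G}, which is not all of the schema, so we must add further attributes.
{A, G}⁺: AG→LP adds L, P; AG→LPQ adds Q → {A, G, L, P, Q}.
{G, L}⁺: L→APQ adds A, P, Q → {A, G, L, P, Q}.

{A, G}, {G, L}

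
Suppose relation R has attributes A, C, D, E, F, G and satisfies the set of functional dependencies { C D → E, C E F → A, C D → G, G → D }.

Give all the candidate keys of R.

{C, D, F}, {C, F, G}

{C, D, F}⁺: CD→E adds E; CEF→A adds A; CD→G adds G → {A, C, D, E, F, G}.
{C, F, G}⁺: G→D adds D; CD→E adds E; CEF→A adds A → {A, C, D, E, F, G}.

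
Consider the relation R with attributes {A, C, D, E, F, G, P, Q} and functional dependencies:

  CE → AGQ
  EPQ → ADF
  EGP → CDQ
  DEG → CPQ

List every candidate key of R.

Attribute E never appears on the right-hand side of any dependency, so E must belong to every candidate key.
{E}⁺ = {E}, which is not all of the schema, so we must add further attributes.
{C, D, E}⁺: CE→AGQ adds A, G, Q; DEG→CPQ adds P; EPQ→ADF adds F → {A, C, D, E, F, G, P, Q}. Minimal: {D, E}⁺ = {D, E}; {C, E}⁺ = {A, C, E, G, Q}; {C, D}⁺ = {C, D} — none reach the full schema.
{C, E, P}⁺: CE→AGQ adds A, G, Q; EPQ→ADF adds D, F → {A, C, D, E, F, G, P, Q}. Minimal: {E, P}⁺ = {E, P}; {C, P}⁺ = {C, P}; {C, E}⁺ = {A, C, E, G, Q} — none reach the full schema.
{D, E, G}⁺: DEG→CPQ adds C, P, Q; CE→AGQ adds A; EPQ→ADF adds F → {A, C, D, E, F, G, P, Q}. Minimal: {E, G}⁺ = {E, G}; {D, G}⁺ = {D, G}; {D, E}⁺ = {D, E} — none reach the full schema.
{E, G, P}⁺: EGP→CDQ adds C, D, Q; CE→AGQ adds A; EPQ→ADF adds F → {A, C, D, E, F, G, P, Q}. Minimal: {G, P}⁺ = {G, P}; {E, P}⁺ = {E, P}; {E, G}⁺ = {E, G} — none reach the full schema.

{C, D, E}; {C, E, P}; {D, E, G}; {E, G, P}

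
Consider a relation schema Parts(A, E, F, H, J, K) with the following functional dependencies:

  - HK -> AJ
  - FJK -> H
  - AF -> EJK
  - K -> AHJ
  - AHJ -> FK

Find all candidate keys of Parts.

K, AF, AHJ

{K}⁺: K→AHJ adds A, H, J; AHJ→FK adds F; AF→EJK adds E → {A, E, F, H, J, K}.
{A, F}⁺: AF→EJK adds E, J, K; K→AHJ adds H → {A, E, F, H, J, K}.
{A, H, J}⁺: AHJ→FK adds F, K; AF→EJK adds E → {A, E, F, H, J, K}.
Any other superkey contains one of these as a subset, so there are no further candidate keys.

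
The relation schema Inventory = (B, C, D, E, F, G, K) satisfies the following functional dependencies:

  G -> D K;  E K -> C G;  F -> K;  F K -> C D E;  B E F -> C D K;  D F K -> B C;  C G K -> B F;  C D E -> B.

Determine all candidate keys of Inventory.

{F}, {C, G}, {E, G}, {E, K}

{F}⁺: F→K adds K; FK→CDE adds C, D, E; DFK→BC adds B; EK→CG adds G → {B, C, D, E, F, G, K}.
{C, G}⁺: G→DK adds D, K; CGK→BF adds B, F; FK→CDE adds E → {B, C, D, E, F, G, K}. Minimal: {G}⁺ = {D, G, K}; {C}⁺ = {C} — none reach the full schema.
{E, G}⁺: G→DK adds D, K; EK→CG adds C; CGK→BF adds B, F → {B, C, D, E, F, G, K}. Minimal: {G}⁺ = {D, G, K}; {E}⁺ = {E} — none reach the full schema.
{E, K}⁺: EK→CG adds C, G; CGK→BF adds B, F; G→DK adds D → {B, C, D, E, F, G, K}. Minimal: {K}⁺ = {K}; {E}⁺ = {E} — none reach the full schema.
Any other superkey contains one of these as a subset, so there are no further candidate keys.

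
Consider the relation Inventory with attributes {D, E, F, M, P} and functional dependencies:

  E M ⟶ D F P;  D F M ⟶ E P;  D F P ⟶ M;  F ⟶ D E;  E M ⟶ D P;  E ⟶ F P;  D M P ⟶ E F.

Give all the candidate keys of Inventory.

{E}⁺: E→FP adds F, P; F→DE adds D; DFP→M adds M → {D, E, F, M, P}.
{F}⁺: F→DE adds D, E; E→FP adds P; DFP→M adds M → {D, E, F, M, P}.
{D, M, P}⁺: DMP→EF adds E, F → {D, E, F, M, P}. Minimal: {M, P}⁺ = {M, P}; {D, P}⁺ = {D, P}; {D, M}⁺ = {D, M} — none reach the full schema.

E, F, DMP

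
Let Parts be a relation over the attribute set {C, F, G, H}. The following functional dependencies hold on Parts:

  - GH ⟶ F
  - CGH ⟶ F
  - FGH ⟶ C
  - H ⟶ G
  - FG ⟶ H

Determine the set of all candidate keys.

(H); (F, G)

{H}⁺: H→G adds G; GH→F adds F; FGH→C adds C → {C, F, G, H}.
{F, G}⁺: FG→H adds H; FGH→C adds C → {C, F, G, H}.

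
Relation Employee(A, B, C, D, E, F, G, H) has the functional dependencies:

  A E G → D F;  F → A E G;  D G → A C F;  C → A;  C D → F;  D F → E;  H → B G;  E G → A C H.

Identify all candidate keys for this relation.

{F}⁺: F→AEG adds A, E, G; EG→ACH adds C, H; AEG→DF adds D; H→BG adds B → {A, B, C, D, E, F, G, H}.
{C, D}⁺: C→A adds A; CD→F adds F; DF→E adds E; F→AEG adds G; EG→ACH adds H; H→BG adds B → {A, B, C, D, E, F, G, H}. Minimal: {D}⁺ = {D}; {C}⁺ = {A, C} — none reach the full schema.
{D, G}⁺: DG→ACF adds A, C, F; DF→E adds E; EG→ACH adds H; H→BG adds B → {A, B, C, D, E, F, G, H}. Minimal: {G}⁺ = {G}; {D}⁺ = {D} — none reach the full schema.
{D, H}⁺: H→BG adds B, G; DG→ACF adds A, C, F; DF→E adds E → {A, B, C, D, E, F, G, H}. Minimal: {H}⁺ = {B, G, H}; {D}⁺ = {D} — none reach the full schema.
{E, G}⁺: EG→ACH adds A, C, H; AEG→DF adds D, F; H→BG adds B → {A, B, C, D, E, F, G, H}. Minimal: {G}⁺ = {G}; {E}⁺ = {E} — none reach the full schema.
{E, H}⁺: H→BG adds B, G; EG→ACH adds A, C; AEG→DF adds D, F → {A, B, C, D, E, F, G, H}. Minimal: {H}⁺ = {B, G, H}; {E}⁺ = {E} — none reach the full schema.

(F), (C, D), (D, G), (D, H), (E, G), (E, H)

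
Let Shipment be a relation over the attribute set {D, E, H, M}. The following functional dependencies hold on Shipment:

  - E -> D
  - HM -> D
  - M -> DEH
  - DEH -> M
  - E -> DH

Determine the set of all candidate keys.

{E}⁺: E→D adds D; E→DH adds H; DEH→M adds M → {D, E, H, M}.
{M}⁺: M→DEH adds D, E, H → {D, E, H, M}.
Any other superkey contains one of these as a subset, so there are no further candidate keys.

E, M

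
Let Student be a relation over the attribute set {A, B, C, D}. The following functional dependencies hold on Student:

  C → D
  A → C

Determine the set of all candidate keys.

{A, B}⁺: A→C adds C; C→D adds D → {A, B, C, D}. Minimal: {B}⁺ = {B}; {A}⁺ = {A, C, D} — none reach the full schema.
No other minimal superkey exists.

{A, B}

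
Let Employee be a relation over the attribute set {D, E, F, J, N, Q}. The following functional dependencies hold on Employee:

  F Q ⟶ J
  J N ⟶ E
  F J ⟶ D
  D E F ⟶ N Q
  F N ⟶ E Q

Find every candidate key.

(F, N), (D, E, F), (E, F, J), (E, F, Q)

Attribute F never appears on the right-hand side of any dependency, so F must belong to every candidate key.
{F}⁺ = {F}, which is not all of the schema, so we must add further attributes.
{F, N}⁺: FN→EQ adds E, Q; FQ→J adds J; FJ→D adds D → {D, E, F, J, N, Q}.
{D, E, F}⁺: DEF→NQ adds N, Q; FQ→J adds J → {D, E, F, J, N, Q}.
{E, F, J}⁺: FJ→D adds D; DEF→NQ adds N, Q → {D, E, F, J, N, Q}.
{E, F, Q}⁺: FQ→J adds J; FJ→D adds D; DEF→NQ adds N → {D, E, F, J, N, Q}.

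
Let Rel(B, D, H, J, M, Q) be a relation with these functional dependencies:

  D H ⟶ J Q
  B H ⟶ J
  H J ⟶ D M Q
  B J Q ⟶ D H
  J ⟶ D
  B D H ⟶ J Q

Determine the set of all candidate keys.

{B, H}⁺: BH→J adds J; HJ→DMQ adds D, M, Q → {B, D, H, J, M, Q}. Minimal: {H}⁺ = {H}; {B}⁺ = {B} — none reach the full schema.
{B, J, Q}⁺: BJQ→DH adds D, H; HJ→DMQ adds M → {B, D, H, J, M, Q}. Minimal: {J, Q}⁺ = {D, J, Q}; {B, Q}⁺ = {B, Q}; {B, J}⁺ = {B, D, J} — none reach the full schema.
Any other superkey contains one of these as a subset, so there are no further candidate keys.

{B, H}, {B, J, Q}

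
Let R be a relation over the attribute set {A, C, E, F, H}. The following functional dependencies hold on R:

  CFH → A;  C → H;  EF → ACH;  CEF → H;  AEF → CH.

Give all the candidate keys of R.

Attributes E, F never appear on any right-hand side, so every candidate key must contain {E, F}.
{E, F}⁺ = {A, C, E, F, H}, which is all of the schema, so {E, F} is the only candidate key.

(E, F)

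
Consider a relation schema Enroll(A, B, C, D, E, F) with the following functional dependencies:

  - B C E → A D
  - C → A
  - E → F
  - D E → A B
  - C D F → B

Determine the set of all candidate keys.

{B, C, E}; {C, D, E}

{B, C, E}⁺: BCE→AD adds A, D; E→F adds F → {A, B, C, D, E, F}.
{C, D, E}⁺: C→A adds A; E→F adds F; DE→AB adds B → {A, B, C, D, E, F}.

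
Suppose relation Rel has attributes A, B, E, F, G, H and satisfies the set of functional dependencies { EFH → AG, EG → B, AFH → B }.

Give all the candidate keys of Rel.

{E, F, H}

Attributes E, F, H never appear on any right-hand side, so every candidate key must contain {E, F, H}.
{E, F, H}⁺ = {A, B, E, F, G, H}, which is all of the schema, so {E, F, H} is the only candidate key.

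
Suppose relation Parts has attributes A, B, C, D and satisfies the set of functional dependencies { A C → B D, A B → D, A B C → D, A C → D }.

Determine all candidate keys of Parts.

{A, C}

Attributes A, C never appear on any right-hand side, so every candidate key must contain {A, C}.
{A, C}⁺ = {A, B, C, D}, which is all of the schema, so {A, C} is the only candidate key.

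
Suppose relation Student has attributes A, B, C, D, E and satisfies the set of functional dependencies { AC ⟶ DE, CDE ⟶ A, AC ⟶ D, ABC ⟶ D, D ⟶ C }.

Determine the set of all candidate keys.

{A, B, C}⁺: AC→DE adds D, E → {A, B, C, D, E}. Minimal: {B, C}⁺ = {B, C}; {A, C}⁺ = {A, C, D, E}; {A, B}⁺ = {A, B} — none reach the full schema.
{A, B, D}⁺: D→C adds C; AC→DE adds E → {A, B, C, D, E}. Minimal: {B, D}⁺ = {B, C, D}; {A, D}⁺ = {A, C, D, E}; {A, B}⁺ = {A, B} — none reach the full schema.
{B, D, E}⁺: D→C adds C; CDE→A adds A → {A, B, C, D, E}. Minimal: {D, E}⁺ = {A, C, D, E}; {B, E}⁺ = {B, E}; {B, D}⁺ = {B, C, D} — none reach the full schema.

{A, B, C}, {A, B, D}, {B, D, E}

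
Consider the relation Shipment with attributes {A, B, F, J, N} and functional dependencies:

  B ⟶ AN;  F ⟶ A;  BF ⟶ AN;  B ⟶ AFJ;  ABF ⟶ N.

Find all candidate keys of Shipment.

Attribute B never appears on the right-hand side of any dependency, so B must belong to every candidate key.
{B}⁺ = {A, B, F, J, N}, which is all of the schema, so {B} is the only candidate key.

(B)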